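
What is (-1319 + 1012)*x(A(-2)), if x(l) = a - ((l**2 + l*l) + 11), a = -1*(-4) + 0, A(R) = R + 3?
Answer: 2763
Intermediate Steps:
A(R) = 3 + R
a = 4 (a = 4 + 0 = 4)
x(l) = -7 - 2*l**2 (x(l) = 4 - ((l**2 + l*l) + 11) = 4 - ((l**2 + l**2) + 11) = 4 - (2*l**2 + 11) = 4 - (11 + 2*l**2) = 4 + (-11 - 2*l**2) = -7 - 2*l**2)
(-1319 + 1012)*x(A(-2)) = (-1319 + 1012)*(-7 - 2*(3 - 2)**2) = -307*(-7 - 2*1**2) = -307*(-7 - 2*1) = -307*(-7 - 2) = -307*(-9) = 2763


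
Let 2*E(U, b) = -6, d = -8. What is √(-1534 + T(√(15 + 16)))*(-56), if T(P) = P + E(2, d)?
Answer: -56*I*√(1537 - √31) ≈ -2191.5*I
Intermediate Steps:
E(U, b) = -3 (E(U, b) = (½)*(-6) = -3)
T(P) = -3 + P (T(P) = P - 3 = -3 + P)
√(-1534 + T(√(15 + 16)))*(-56) = √(-1534 + (-3 + √(15 + 16)))*(-56) = √(-1534 + (-3 + √31))*(-56) = √(-1537 + √31)*(-56) = -56*√(-1537 + √31)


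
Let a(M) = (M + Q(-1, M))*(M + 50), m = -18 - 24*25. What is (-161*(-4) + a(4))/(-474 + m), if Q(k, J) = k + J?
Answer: -73/78 ≈ -0.93590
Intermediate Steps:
Q(k, J) = J + k
m = -618 (m = -18 - 600 = -618)
a(M) = (-1 + 2*M)*(50 + M) (a(M) = (M + (M - 1))*(M + 50) = (M + (-1 + M))*(50 + M) = (-1 + 2*M)*(50 + M))
(-161*(-4) + a(4))/(-474 + m) = (-161*(-4) + (-50 + 2*4**2 + 99*4))/(-474 - 618) = (644 + (-50 + 2*16 + 396))/(-1092) = (644 + (-50 + 32 + 396))*(-1/1092) = (644 + 378)*(-1/1092) = 1022*(-1/1092) = -73/78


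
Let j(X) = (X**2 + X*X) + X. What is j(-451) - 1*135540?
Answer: 270811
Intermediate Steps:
j(X) = X + 2*X**2 (j(X) = (X**2 + X**2) + X = 2*X**2 + X = X + 2*X**2)
j(-451) - 1*135540 = -451*(1 + 2*(-451)) - 1*135540 = -451*(1 - 902) - 135540 = -451*(-901) - 135540 = 406351 - 135540 = 270811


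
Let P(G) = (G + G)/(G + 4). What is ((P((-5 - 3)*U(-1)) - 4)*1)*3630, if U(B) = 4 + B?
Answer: -5808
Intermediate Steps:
P(G) = 2*G/(4 + G) (P(G) = (2*G)/(4 + G) = 2*G/(4 + G))
((P((-5 - 3)*U(-1)) - 4)*1)*3630 = ((2*((-5 - 3)*(4 - 1))/(4 + (-5 - 3)*(4 - 1)) - 4)*1)*3630 = ((2*(-8*3)/(4 - 8*3) - 4)*1)*3630 = ((2*(-24)/(4 - 24) - 4)*1)*3630 = ((2*(-24)/(-20) - 4)*1)*3630 = ((2*(-24)*(-1/20) - 4)*1)*3630 = ((12/5 - 4)*1)*3630 = -8/5*1*3630 = -8/5*3630 = -5808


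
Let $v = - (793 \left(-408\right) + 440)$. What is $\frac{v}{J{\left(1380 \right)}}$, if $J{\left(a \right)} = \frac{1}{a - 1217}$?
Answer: $52665952$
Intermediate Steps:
$v = 323104$ ($v = - (-323544 + 440) = \left(-1\right) \left(-323104\right) = 323104$)
$J{\left(a \right)} = \frac{1}{-1217 + a}$
$\frac{v}{J{\left(1380 \right)}} = \frac{323104}{\frac{1}{-1217 + 1380}} = \frac{323104}{\frac{1}{163}} = 323104 \frac{1}{\frac{1}{163}} = 323104 \cdot 163 = 52665952$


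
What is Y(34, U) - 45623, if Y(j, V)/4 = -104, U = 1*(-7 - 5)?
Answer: -46039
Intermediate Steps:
U = -12 (U = 1*(-12) = -12)
Y(j, V) = -416 (Y(j, V) = 4*(-104) = -416)
Y(34, U) - 45623 = -416 - 45623 = -46039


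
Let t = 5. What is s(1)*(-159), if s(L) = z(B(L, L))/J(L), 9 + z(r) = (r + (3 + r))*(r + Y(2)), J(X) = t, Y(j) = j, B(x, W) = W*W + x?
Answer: -3021/5 ≈ -604.20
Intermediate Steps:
B(x, W) = x + W**2 (B(x, W) = W**2 + x = x + W**2)
J(X) = 5
z(r) = -9 + (2 + r)*(3 + 2*r) (z(r) = -9 + (r + (3 + r))*(r + 2) = -9 + (3 + 2*r)*(2 + r) = -9 + (2 + r)*(3 + 2*r))
s(L) = -3/5 + 2*(L + L**2)**2/5 + 7*L/5 + 7*L**2/5 (s(L) = (-3 + 2*(L + L**2)**2 + 7*(L + L**2))/5 = (-3 + 2*(L + L**2)**2 + (7*L + 7*L**2))*(1/5) = (-3 + 2*(L + L**2)**2 + 7*L + 7*L**2)*(1/5) = -3/5 + 2*(L + L**2)**2/5 + 7*L/5 + 7*L**2/5)
s(1)*(-159) = (-3/5 + (7/5)*1 + (7/5)*1**2 + (2/5)*1**2*(1 + 1)**2)*(-159) = (-3/5 + 7/5 + (7/5)*1 + (2/5)*1*2**2)*(-159) = (-3/5 + 7/5 + 7/5 + (2/5)*1*4)*(-159) = (-3/5 + 7/5 + 7/5 + 8/5)*(-159) = (19/5)*(-159) = -3021/5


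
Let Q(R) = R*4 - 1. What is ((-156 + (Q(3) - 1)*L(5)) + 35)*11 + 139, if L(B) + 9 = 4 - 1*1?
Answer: -1852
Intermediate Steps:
Q(R) = -1 + 4*R (Q(R) = 4*R - 1 = -1 + 4*R)
L(B) = -6 (L(B) = -9 + (4 - 1*1) = -9 + (4 - 1) = -9 + 3 = -6)
((-156 + (Q(3) - 1)*L(5)) + 35)*11 + 139 = ((-156 + ((-1 + 4*3) - 1)*(-6)) + 35)*11 + 139 = ((-156 + ((-1 + 12) - 1)*(-6)) + 35)*11 + 139 = ((-156 + (11 - 1)*(-6)) + 35)*11 + 139 = ((-156 + 10*(-6)) + 35)*11 + 139 = ((-156 - 60) + 35)*11 + 139 = (-216 + 35)*11 + 139 = -181*11 + 139 = -1991 + 139 = -1852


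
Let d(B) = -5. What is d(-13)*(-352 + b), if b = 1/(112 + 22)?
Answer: 235835/134 ≈ 1760.0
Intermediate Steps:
b = 1/134 ≈ 0.0074627
d(-13)*(-352 + b) = -5*(-352 + 1/134) = -5*(-47167/134) = 235835/134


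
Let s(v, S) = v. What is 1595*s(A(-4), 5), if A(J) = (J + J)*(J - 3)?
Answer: 89320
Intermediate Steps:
A(J) = 2*J*(-3 + J) (A(J) = (2*J)*(-3 + J) = 2*J*(-3 + J))
1595*s(A(-4), 5) = 1595*(2*(-4)*(-3 - 4)) = 1595*(2*(-4)*(-7)) = 1595*56 = 89320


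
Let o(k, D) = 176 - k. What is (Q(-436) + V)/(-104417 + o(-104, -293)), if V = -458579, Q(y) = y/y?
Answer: 458578/104137 ≈ 4.4036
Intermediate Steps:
Q(y) = 1
(Q(-436) + V)/(-104417 + o(-104, -293)) = (1 - 458579)/(-104417 + (176 - 1*(-104))) = -458578/(-104417 + (176 + 104)) = -458578/(-104417 + 280) = -458578/(-104137) = -458578*(-1/104137) = 458578/104137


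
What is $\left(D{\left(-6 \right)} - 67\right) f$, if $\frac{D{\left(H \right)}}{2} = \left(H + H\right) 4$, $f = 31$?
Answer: $-5053$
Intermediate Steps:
$D{\left(H \right)} = 16 H$ ($D{\left(H \right)} = 2 \left(H + H\right) 4 = 2 \cdot 2 H 4 = 2 \cdot 8 H = 16 H$)
$\left(D{\left(-6 \right)} - 67\right) f = \left(16 \left(-6\right) - 67\right) 31 = \left(-96 - 67\right) 31 = \left(-163\right) 31 = -5053$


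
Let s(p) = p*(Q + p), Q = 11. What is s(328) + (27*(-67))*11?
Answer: 91293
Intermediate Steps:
s(p) = p*(11 + p)
s(328) + (27*(-67))*11 = 328*(11 + 328) + (27*(-67))*11 = 328*339 - 1809*11 = 111192 - 19899 = 91293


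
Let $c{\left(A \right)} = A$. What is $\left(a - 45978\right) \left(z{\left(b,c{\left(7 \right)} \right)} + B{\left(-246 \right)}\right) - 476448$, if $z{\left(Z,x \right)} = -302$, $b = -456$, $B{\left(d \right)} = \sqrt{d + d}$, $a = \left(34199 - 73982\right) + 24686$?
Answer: $17968202 - 122150 i \sqrt{123} \approx 1.7968 \cdot 10^{7} - 1.3547 \cdot 10^{6} i$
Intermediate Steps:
$a = -15097$ ($a = -39783 + 24686 = -15097$)
$B{\left(d \right)} = \sqrt{2} \sqrt{d}$ ($B{\left(d \right)} = \sqrt{2 d} = \sqrt{2} \sqrt{d}$)
$\left(a - 45978\right) \left(z{\left(b,c{\left(7 \right)} \right)} + B{\left(-246 \right)}\right) - 476448 = \left(-15097 - 45978\right) \left(-302 + \sqrt{2} \sqrt{-246}\right) - 476448 = - 61075 \left(-302 + \sqrt{2} i \sqrt{246}\right) - 476448 = - 61075 \left(-302 + 2 i \sqrt{123}\right) - 476448 = \left(18444650 - 122150 i \sqrt{123}\right) - 476448 = 17968202 - 122150 i \sqrt{123}$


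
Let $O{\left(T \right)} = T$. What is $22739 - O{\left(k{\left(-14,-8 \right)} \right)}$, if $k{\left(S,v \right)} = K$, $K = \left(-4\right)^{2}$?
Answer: $22723$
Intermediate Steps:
$K = 16$
$k{\left(S,v \right)} = 16$
$22739 - O{\left(k{\left(-14,-8 \right)} \right)} = 22739 - 16 = 22723$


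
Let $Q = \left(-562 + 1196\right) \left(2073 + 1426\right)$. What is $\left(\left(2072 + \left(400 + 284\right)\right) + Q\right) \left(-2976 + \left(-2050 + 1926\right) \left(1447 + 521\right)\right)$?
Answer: $-548634902976$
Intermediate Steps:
$Q = 2218366$ ($Q = 634 \cdot 3499 = 2218366$)
$\left(\left(2072 + \left(400 + 284\right)\right) + Q\right) \left(-2976 + \left(-2050 + 1926\right) \left(1447 + 521\right)\right) = \left(\left(2072 + \left(400 + 284\right)\right) + 2218366\right) \left(-2976 + \left(-2050 + 1926\right) \left(1447 + 521\right)\right) = \left(\left(2072 + 684\right) + 2218366\right) \left(-2976 - 244032\right) = \left(2756 + 2218366\right) \left(-2976 - 244032\right) = 2221122 \left(-247008\right) = -548634902976$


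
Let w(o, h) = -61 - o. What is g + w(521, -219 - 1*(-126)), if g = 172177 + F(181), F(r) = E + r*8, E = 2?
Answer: 173045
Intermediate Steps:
F(r) = 2 + 8*r (F(r) = 2 + r*8 = 2 + 8*r)
g = 173627 (g = 172177 + (2 + 8*181) = 172177 + (2 + 1448) = 172177 + 1450 = 173627)
g + w(521, -219 - 1*(-126)) = 173627 + (-61 - 1*521) = 173627 + (-61 - 521) = 173627 - 582 = 173045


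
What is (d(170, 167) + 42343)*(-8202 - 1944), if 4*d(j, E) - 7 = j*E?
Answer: -1003282137/2 ≈ -5.0164e+8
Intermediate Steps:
d(j, E) = 7/4 + E*j/4 (d(j, E) = 7/4 + (j*E)/4 = 7/4 + (E*j)/4 = 7/4 + E*j/4)
(d(170, 167) + 42343)*(-8202 - 1944) = ((7/4 + (¼)*167*170) + 42343)*(-8202 - 1944) = ((7/4 + 14195/2) + 42343)*(-10146) = (28397/4 + 42343)*(-10146) = (197769/4)*(-10146) = -1003282137/2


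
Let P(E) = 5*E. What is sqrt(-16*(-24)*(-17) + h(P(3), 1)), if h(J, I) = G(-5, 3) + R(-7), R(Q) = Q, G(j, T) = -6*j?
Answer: I*sqrt(6505) ≈ 80.654*I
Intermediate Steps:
h(J, I) = 23 (h(J, I) = -6*(-5) - 7 = 30 - 7 = 23)
sqrt(-16*(-24)*(-17) + h(P(3), 1)) = sqrt(-16*(-24)*(-17) + 23) = sqrt(384*(-17) + 23) = sqrt(-6528 + 23) = sqrt(-6505) = I*sqrt(6505)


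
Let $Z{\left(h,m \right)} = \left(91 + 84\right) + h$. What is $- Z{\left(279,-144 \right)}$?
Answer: $-454$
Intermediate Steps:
$Z{\left(h,m \right)} = 175 + h$
$- Z{\left(279,-144 \right)} = - (175 + 279) = \left(-1\right) 454 = -454$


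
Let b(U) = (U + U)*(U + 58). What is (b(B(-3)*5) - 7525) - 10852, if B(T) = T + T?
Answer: -20057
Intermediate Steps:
B(T) = 2*T
b(U) = 2*U*(58 + U) (b(U) = (2*U)*(58 + U) = 2*U*(58 + U))
(b(B(-3)*5) - 7525) - 10852 = (2*((2*(-3))*5)*(58 + (2*(-3))*5) - 7525) - 10852 = (2*(-6*5)*(58 - 6*5) - 7525) - 10852 = (2*(-30)*(58 - 30) - 7525) - 10852 = (2*(-30)*28 - 7525) - 10852 = (-1680 - 7525) - 10852 = -9205 - 10852 = -20057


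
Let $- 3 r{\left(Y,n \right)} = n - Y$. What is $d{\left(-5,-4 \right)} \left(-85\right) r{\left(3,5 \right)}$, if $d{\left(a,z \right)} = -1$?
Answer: $- \frac{170}{3} \approx -56.667$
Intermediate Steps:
$r{\left(Y,n \right)} = - \frac{n}{3} + \frac{Y}{3}$ ($r{\left(Y,n \right)} = - \frac{n - Y}{3} = - \frac{n}{3} + \frac{Y}{3}$)
$d{\left(-5,-4 \right)} \left(-85\right) r{\left(3,5 \right)} = \left(-1\right) \left(-85\right) \left(\left(- \frac{1}{3}\right) 5 + \frac{1}{3} \cdot 3\right) = 85 \left(- \frac{5}{3} + 1\right) = 85 \left(- \frac{2}{3}\right) = - \frac{170}{3}$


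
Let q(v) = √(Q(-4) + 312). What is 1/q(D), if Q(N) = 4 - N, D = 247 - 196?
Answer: √5/40 ≈ 0.055902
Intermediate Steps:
D = 51
q(v) = 8*√5 (q(v) = √((4 - 1*(-4)) + 312) = √((4 + 4) + 312) = √(8 + 312) = √320 = 8*√5)
1/q(D) = 1/(8*√5) = √5/40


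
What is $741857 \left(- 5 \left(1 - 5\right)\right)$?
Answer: $14837140$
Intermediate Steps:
$741857 \left(- 5 \left(1 - 5\right)\right) = 741857 \left(\left(-5\right) \left(-4\right)\right) = 741857 \cdot 20 = 14837140$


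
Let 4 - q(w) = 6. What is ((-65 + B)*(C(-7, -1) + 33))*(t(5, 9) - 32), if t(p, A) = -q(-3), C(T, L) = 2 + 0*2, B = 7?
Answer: 60900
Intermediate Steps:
q(w) = -2 (q(w) = 4 - 1*6 = 4 - 6 = -2)
C(T, L) = 2 (C(T, L) = 2 + 0 = 2)
t(p, A) = 2 (t(p, A) = -1*(-2) = 2)
((-65 + B)*(C(-7, -1) + 33))*(t(5, 9) - 32) = ((-65 + 7)*(2 + 33))*(2 - 32) = -58*35*(-30) = -2030*(-30) = 60900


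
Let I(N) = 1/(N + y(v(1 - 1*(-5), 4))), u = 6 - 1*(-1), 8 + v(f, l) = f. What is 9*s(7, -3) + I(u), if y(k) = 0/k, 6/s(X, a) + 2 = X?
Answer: 383/35 ≈ 10.943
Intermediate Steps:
s(X, a) = 6/(-2 + X)
v(f, l) = -8 + f
y(k) = 0
u = 7 (u = 6 + 1 = 7)
I(N) = 1/N (I(N) = 1/(N + 0) = 1/N)
9*s(7, -3) + I(u) = 9*(6/(-2 + 7)) + 1/7 = 9*(6/5) + 1/7 = 54/5 + 1/7 = 383/35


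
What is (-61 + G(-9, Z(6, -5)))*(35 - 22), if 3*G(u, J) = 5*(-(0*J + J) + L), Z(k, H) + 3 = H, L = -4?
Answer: -2119/3 ≈ -706.33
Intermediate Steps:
Z(k, H) = -3 + H
G(u, J) = -20/3 - 5*J/3 (G(u, J) = (5*(-(0*J + J) - 4))/3 = (5*(-(0 + J) - 4))/3 = (5*(-J - 4))/3 = (5*(-4 - J))/3 = (-20 - 5*J)/3 = -20/3 - 5*J/3)
(-61 + G(-9, Z(6, -5)))*(35 - 22) = (-61 + (-20/3 - 5*(-3 - 5)/3))*(35 - 22) = (-61 + (-20/3 - 5/3*(-8)))*13 = (-61 + (-20/3 + 40/3))*13 = (-61 + 20/3)*13 = -163/3*13 = -2119/3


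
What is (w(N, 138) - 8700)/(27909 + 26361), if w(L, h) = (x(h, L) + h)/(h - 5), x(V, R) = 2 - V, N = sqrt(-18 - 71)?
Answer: -578549/3608955 ≈ -0.16031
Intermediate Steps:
N = I*sqrt(89) (N = sqrt(-89) = I*sqrt(89) ≈ 9.434*I)
w(L, h) = 2/(-5 + h) (w(L, h) = ((2 - h) + h)/(h - 5) = 2/(-5 + h))
(w(N, 138) - 8700)/(27909 + 26361) = (2/(-5 + 138) - 8700)/(27909 + 26361) = (2/133 - 8700)/54270 = (2*(1/133) - 8700)*(1/54270) = (2/133 - 8700)*(1/54270) = -1157098/133*1/54270 = -578549/3608955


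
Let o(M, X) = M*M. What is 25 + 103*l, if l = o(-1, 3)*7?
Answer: 746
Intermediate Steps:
o(M, X) = M²
l = 7 (l = (-1)²*7 = 1*7 = 7)
25 + 103*l = 25 + 103*7 = 25 + 721 = 746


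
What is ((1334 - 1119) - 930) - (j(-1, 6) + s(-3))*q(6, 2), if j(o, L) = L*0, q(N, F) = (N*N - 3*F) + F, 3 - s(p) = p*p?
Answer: -523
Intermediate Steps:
s(p) = 3 - p² (s(p) = 3 - p*p = 3 - p²)
q(N, F) = N² - 2*F (q(N, F) = (N² - 3*F) + F = N² - 2*F)
j(o, L) = 0
((1334 - 1119) - 930) - (j(-1, 6) + s(-3))*q(6, 2) = ((1334 - 1119) - 930) - (0 + (3 - 1*(-3)²))*(6² - 2*2) = (215 - 930) - (0 + (3 - 1*9))*(36 - 4) = -715 - (0 + (3 - 9))*32 = -715 - (0 - 6)*32 = -715 - (-6)*32 = -715 - 1*(-192) = -715 + 192 = -523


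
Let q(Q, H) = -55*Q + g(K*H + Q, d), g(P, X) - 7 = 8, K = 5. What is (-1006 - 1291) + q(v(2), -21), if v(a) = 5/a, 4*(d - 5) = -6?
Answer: -4839/2 ≈ -2419.5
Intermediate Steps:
d = 7/2 (d = 5 + (¼)*(-6) = 5 - 3/2 = 7/2 ≈ 3.5000)
g(P, X) = 15 (g(P, X) = 7 + 8 = 15)
q(Q, H) = 15 - 55*Q (q(Q, H) = -55*Q + 15 = 15 - 55*Q)
(-1006 - 1291) + q(v(2), -21) = (-1006 - 1291) + (15 - 275/2) = -2297 + (15 - 275/2) = -2297 - 245/2 = -4839/2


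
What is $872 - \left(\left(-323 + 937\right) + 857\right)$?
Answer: $-599$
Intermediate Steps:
$872 - \left(\left(-323 + 937\right) + 857\right) = 872 - \left(614 + 857\right) = 872 - 1471 = -599$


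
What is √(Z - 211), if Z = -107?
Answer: I*√318 ≈ 17.833*I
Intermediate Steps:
√(Z - 211) = √(-107 - 211) = √(-318) = I*√318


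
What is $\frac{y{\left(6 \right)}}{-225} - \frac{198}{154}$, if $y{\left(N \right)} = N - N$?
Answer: $- \frac{9}{7} \approx -1.2857$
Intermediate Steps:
$y{\left(N \right)} = 0$
$\frac{y{\left(6 \right)}}{-225} - \frac{198}{154} = \frac{0}{-225} - \frac{198}{154} = 0 \left(- \frac{1}{225}\right) - \frac{9}{7} = 0 - \frac{9}{7} = - \frac{9}{7}$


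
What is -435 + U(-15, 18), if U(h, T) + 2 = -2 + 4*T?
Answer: -367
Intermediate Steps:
U(h, T) = -4 + 4*T (U(h, T) = -2 + (-2 + 4*T) = -4 + 4*T)
-435 + U(-15, 18) = -435 + (-4 + 4*18) = -435 + (-4 + 72) = -435 + 68 = -367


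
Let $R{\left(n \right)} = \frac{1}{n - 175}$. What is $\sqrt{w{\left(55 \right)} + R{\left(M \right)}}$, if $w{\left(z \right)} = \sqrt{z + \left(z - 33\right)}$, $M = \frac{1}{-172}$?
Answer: $\frac{\sqrt{-5177372 + 906070201 \sqrt{77}}}{30101} \approx 2.9613$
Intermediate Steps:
$M = - \frac{1}{172} \approx -0.005814$
$R{\left(n \right)} = \frac{1}{-175 + n}$
$w{\left(z \right)} = \sqrt{-33 + 2 z}$ ($w{\left(z \right)} = \sqrt{z + \left(-33 + z\right)} = \sqrt{-33 + 2 z}$)
$\sqrt{w{\left(55 \right)} + R{\left(M \right)}} = \sqrt{\sqrt{-33 + 2 \cdot 55} + \frac{1}{-175 - \frac{1}{172}}} = \sqrt{\sqrt{-33 + 110} + \frac{1}{- \frac{30101}{172}}} = \sqrt{\sqrt{77} - \frac{172}{30101}} = \sqrt{- \frac{172}{30101} + \sqrt{77}}$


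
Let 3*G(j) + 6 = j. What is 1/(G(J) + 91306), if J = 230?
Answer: 3/274142 ≈ 1.0943e-5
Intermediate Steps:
G(j) = -2 + j/3
1/(G(J) + 91306) = 1/((-2 + (1/3)*230) + 91306) = 1/((-2 + 230/3) + 91306) = 1/(224/3 + 91306) = 1/(274142/3) = 3/274142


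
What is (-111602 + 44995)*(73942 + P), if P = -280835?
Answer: 13780522051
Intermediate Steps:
(-111602 + 44995)*(73942 + P) = (-111602 + 44995)*(73942 - 280835) = -66607*(-206893) = 13780522051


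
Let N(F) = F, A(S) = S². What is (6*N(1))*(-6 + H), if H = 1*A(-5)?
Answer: 114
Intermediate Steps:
H = 25 (H = 1*(-5)² = 1*25 = 25)
(6*N(1))*(-6 + H) = (6*1)*(-6 + 25) = 6*19 = 114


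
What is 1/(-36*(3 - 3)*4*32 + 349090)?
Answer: 1/349090 ≈ 2.8646e-6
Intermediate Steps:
1/(-36*(3 - 3)*4*32 + 349090) = 1/(-0*4*32 + 349090) = 1/(-36*0*32 + 349090) = 1/(0*32 + 349090) = 1/(0 + 349090) = 1/349090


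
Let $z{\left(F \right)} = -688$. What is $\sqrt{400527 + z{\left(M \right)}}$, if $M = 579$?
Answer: $\sqrt{399839} \approx 632.33$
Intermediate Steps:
$\sqrt{400527 + z{\left(M \right)}} = \sqrt{400527 - 688} = \sqrt{399839}$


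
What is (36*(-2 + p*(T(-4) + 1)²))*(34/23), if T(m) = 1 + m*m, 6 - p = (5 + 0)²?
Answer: -7537392/23 ≈ -3.2771e+5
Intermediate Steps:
p = -19 (p = 6 - (5 + 0)² = 6 - 1*5² = 6 - 1*25 = 6 - 25 = -19)
T(m) = 1 + m²
(36*(-2 + p*(T(-4) + 1)²))*(34/23) = (36*(-2 - 19*((1 + (-4)²) + 1)²))*(34/23) = (36*(-2 - 19*((1 + 16) + 1)²))*(34*(1/23)) = (36*(-2 - 19*(17 + 1)²))*(34/23) = (36*(-2 - 19*18²))*(34/23) = (36*(-2 - 19*324))*(34/23) = (36*(-2 - 6156))*(34/23) = (36*(-6158))*(34/23) = -221688*34/23 = -7537392/23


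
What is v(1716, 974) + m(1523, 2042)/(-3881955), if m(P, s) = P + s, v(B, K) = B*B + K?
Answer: 2286960620617/776391 ≈ 2.9456e+6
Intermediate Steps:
v(B, K) = K + B² (v(B, K) = B² + K = K + B²)
v(1716, 974) + m(1523, 2042)/(-3881955) = (974 + 1716²) + (1523 + 2042)/(-3881955) = (974 + 2944656) + 3565*(-1/3881955) = 2945630 - 713/776391 = 2286960620617/776391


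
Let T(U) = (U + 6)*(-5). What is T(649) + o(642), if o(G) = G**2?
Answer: 408889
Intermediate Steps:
T(U) = -30 - 5*U (T(U) = (6 + U)*(-5) = -30 - 5*U)
T(649) + o(642) = (-30 - 5*649) + 642**2 = (-30 - 3245) + 412164 = -3275 + 412164 = 408889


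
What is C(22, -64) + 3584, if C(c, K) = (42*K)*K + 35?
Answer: 175651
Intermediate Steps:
C(c, K) = 35 + 42*K² (C(c, K) = 42*K² + 35 = 35 + 42*K²)
C(22, -64) + 3584 = (35 + 42*(-64)²) + 3584 = (35 + 42*4096) + 3584 = (35 + 172032) + 3584 = 172067 + 3584 = 175651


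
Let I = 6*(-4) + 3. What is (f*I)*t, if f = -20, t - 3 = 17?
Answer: 8400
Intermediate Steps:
I = -21 (I = -24 + 3 = -21)
t = 20 (t = 3 + 17 = 20)
(f*I)*t = -20*(-21)*20 = 420*20 = 8400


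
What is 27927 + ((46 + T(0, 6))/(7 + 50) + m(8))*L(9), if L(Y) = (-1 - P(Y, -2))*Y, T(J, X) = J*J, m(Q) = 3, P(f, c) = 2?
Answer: 528660/19 ≈ 27824.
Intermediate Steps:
T(J, X) = J²
L(Y) = -3*Y (L(Y) = (-1 - 1*2)*Y = (-1 - 2)*Y = -3*Y)
27927 + ((46 + T(0, 6))/(7 + 50) + m(8))*L(9) = 27927 + ((46 + 0²)/(7 + 50) + 3)*(-3*9) = 27927 + ((46 + 0)/57 + 3)*(-27) = 27927 + (46*(1/57) + 3)*(-27) = 27927 + (46/57 + 3)*(-27) = 27927 + (217/57)*(-27) = 27927 - 1953/19 = 528660/19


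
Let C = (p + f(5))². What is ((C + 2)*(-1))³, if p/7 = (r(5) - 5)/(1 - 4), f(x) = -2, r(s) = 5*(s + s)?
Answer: -1501516966851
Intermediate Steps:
r(s) = 10*s (r(s) = 5*(2*s) = 10*s)
p = -105 (p = 7*((10*5 - 5)/(1 - 4)) = 7*((50 - 5)/(-3)) = 7*(45*(-⅓)) = 7*(-15) = -105)
C = 11449 (C = (-105 - 2)² = (-107)² = 11449)
((C + 2)*(-1))³ = ((11449 + 2)*(-1))³ = (11451*(-1))³ = (-11451)³ = -1501516966851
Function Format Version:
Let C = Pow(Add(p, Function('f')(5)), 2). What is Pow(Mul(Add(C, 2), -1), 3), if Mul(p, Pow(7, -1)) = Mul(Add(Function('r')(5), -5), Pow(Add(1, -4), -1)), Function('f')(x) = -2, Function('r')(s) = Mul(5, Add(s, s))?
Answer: -1501516966851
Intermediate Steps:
Function('r')(s) = Mul(10, s) (Function('r')(s) = Mul(5, Mul(2, s)) = Mul(10, s))
p = -105 (p = Mul(7, Mul(Add(Mul(10, 5), -5), Pow(Add(1, -4), -1))) = Mul(7, Mul(Add(50, -5), Pow(-3, -1))) = Mul(7, Mul(45, Rational(-1, 3))) = Mul(7, -15) = -105)
C = 11449 (C = Pow(Add(-105, -2), 2) = Pow(-107, 2) = 11449)
Pow(Mul(Add(C, 2), -1), 3) = Pow(Mul(Add(11449, 2), -1), 3) = Pow(Mul(11451, -1), 3) = Pow(-11451, 3) = -1501516966851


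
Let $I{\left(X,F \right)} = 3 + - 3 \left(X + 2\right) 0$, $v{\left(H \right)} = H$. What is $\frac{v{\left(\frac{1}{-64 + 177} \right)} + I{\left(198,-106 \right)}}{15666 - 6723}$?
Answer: $\frac{340}{1010559} \approx 0.00033645$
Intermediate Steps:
$I{\left(X,F \right)} = 3$ ($I{\left(X,F \right)} = 3 + - 3 \left(2 + X\right) 0 = 3 + \left(-6 - 3 X\right) 0 = 3 + 0 = 3$)
$\frac{v{\left(\frac{1}{-64 + 177} \right)} + I{\left(198,-106 \right)}}{15666 - 6723} = \frac{\frac{1}{-64 + 177} + 3}{15666 - 6723} = \frac{\frac{1}{113} + 3}{8943} = \left(\frac{1}{113} + 3\right) \frac{1}{8943} = \frac{340}{113} \cdot \frac{1}{8943} = \frac{340}{1010559}$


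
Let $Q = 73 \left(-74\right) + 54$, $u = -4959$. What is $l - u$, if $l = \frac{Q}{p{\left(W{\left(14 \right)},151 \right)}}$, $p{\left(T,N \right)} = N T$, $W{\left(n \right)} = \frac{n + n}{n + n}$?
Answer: $\frac{743461}{151} \approx 4923.6$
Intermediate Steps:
$W{\left(n \right)} = 1$ ($W{\left(n \right)} = \frac{2 n}{2 n} = 2 n \frac{1}{2 n} = 1$)
$Q = -5348$ ($Q = -5402 + 54 = -5348$)
$l = - \frac{5348}{151}$ ($l = - \frac{5348}{151 \cdot 1} = - \frac{5348}{151} \approx -35.417$)
$l - u = - \frac{5348}{151} - -4959 = - \frac{5348}{151} + 4959 = \frac{743461}{151}$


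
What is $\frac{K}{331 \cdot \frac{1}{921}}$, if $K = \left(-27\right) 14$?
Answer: $- \frac{348138}{331} \approx -1051.8$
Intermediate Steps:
$K = -378$
$\frac{K}{331 \cdot \frac{1}{921}} = - \frac{378}{331 \cdot \frac{1}{921}} = - \frac{378}{\frac{331}{921}} = \left(-378\right) \frac{921}{331} = - \frac{348138}{331}$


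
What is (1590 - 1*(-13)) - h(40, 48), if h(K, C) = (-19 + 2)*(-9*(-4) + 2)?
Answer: 2249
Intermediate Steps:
h(K, C) = -646 (h(K, C) = -17*(36 + 2) = -17*38 = -646)
(1590 - 1*(-13)) - h(40, 48) = (1590 - 1*(-13)) - 1*(-646) = (1590 + 13) + 646 = 1603 + 646 = 2249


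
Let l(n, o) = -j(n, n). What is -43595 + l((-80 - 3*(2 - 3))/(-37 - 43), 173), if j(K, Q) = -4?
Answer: -43591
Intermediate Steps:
l(n, o) = 4 (l(n, o) = -1*(-4) = 4)
-43595 + l((-80 - 3*(2 - 3))/(-37 - 43), 173) = -43595 + 4 = -43591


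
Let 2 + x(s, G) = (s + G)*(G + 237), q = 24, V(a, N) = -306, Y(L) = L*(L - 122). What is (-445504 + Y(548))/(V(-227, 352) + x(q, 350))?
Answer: -106028/109615 ≈ -0.96728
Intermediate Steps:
Y(L) = L*(-122 + L)
x(s, G) = -2 + (237 + G)*(G + s) (x(s, G) = -2 + (s + G)*(G + 237) = -2 + (G + s)*(237 + G) = -2 + (237 + G)*(G + s))
(-445504 + Y(548))/(V(-227, 352) + x(q, 350)) = (-445504 + 548*(-122 + 548))/(-306 + (-2 + 350**2 + 237*350 + 237*24 + 350*24)) = (-445504 + 548*426)/(-306 + (-2 + 122500 + 82950 + 5688 + 8400)) = (-445504 + 233448)/(-306 + 219536) = -212056/219230 = -212056*1/219230 = -106028/109615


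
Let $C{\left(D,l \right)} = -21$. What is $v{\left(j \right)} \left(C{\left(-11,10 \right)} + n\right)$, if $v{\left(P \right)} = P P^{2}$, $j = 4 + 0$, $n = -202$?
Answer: $-14272$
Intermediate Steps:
$j = 4$
$v{\left(P \right)} = P^{3}$
$v{\left(j \right)} \left(C{\left(-11,10 \right)} + n\right) = 4^{3} \left(-21 - 202\right) = 64 \left(-223\right) = -14272$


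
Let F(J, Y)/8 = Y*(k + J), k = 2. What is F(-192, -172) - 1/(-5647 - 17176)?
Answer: 5966845121/22823 ≈ 2.6144e+5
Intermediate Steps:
F(J, Y) = 8*Y*(2 + J) (F(J, Y) = 8*(Y*(2 + J)) = 8*Y*(2 + J))
F(-192, -172) - 1/(-5647 - 17176) = 8*(-172)*(2 - 192) - 1/(-5647 - 17176) = 8*(-172)*(-190) - 1/(-22823) = 261440 - 1*(-1/22823) = 261440 + 1/22823 = 5966845121/22823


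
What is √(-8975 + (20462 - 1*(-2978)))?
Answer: √14465 ≈ 120.27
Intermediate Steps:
√(-8975 + (20462 - 1*(-2978))) = √(-8975 + (20462 + 2978)) = √(-8975 + 23440) = √14465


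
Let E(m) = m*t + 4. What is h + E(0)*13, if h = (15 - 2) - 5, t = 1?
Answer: 60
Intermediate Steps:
h = 8 (h = 13 - 5 = 8)
E(m) = 4 + m (E(m) = m*1 + 4 = m + 4 = 4 + m)
h + E(0)*13 = 8 + (4 + 0)*13 = 8 + 4*13 = 8 + 52 = 60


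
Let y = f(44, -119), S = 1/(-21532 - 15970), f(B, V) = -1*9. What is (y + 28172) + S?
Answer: 1056168825/37502 ≈ 28163.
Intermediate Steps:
f(B, V) = -9
S = -1/37502 (S = 1/(-37502) = -1/37502 ≈ -2.6665e-5)
y = -9
(y + 28172) + S = (-9 + 28172) - 1/37502 = 28163 - 1/37502 = 1056168825/37502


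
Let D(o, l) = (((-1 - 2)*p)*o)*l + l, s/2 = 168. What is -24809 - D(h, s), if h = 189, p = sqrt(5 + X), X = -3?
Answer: -25145 + 190512*sqrt(2) ≈ 2.4428e+5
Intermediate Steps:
s = 336 (s = 2*168 = 336)
p = sqrt(2) (p = sqrt(5 - 3) = sqrt(2) ≈ 1.4142)
D(o, l) = l - 3*l*o*sqrt(2) (D(o, l) = (((-1 - 2)*sqrt(2))*o)*l + l = ((-3*sqrt(2))*o)*l + l = (-3*o*sqrt(2))*l + l = -3*l*o*sqrt(2) + l = l - 3*l*o*sqrt(2))
-24809 - D(h, s) = -24809 - 336*(1 - 3*189*sqrt(2)) = -24809 - 336*(1 - 567*sqrt(2)) = -24809 - (336 - 190512*sqrt(2)) = -24809 + (-336 + 190512*sqrt(2)) = -25145 + 190512*sqrt(2)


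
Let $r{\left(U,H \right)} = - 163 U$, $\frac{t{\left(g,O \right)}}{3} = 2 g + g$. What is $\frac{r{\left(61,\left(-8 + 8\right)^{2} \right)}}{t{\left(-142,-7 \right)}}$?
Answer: $\frac{9943}{1278} \approx 7.7801$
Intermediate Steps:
$t{\left(g,O \right)} = 9 g$ ($t{\left(g,O \right)} = 3 \left(2 g + g\right) = 3 \cdot 3 g = 9 g$)
$\frac{r{\left(61,\left(-8 + 8\right)^{2} \right)}}{t{\left(-142,-7 \right)}} = \frac{\left(-163\right) 61}{9 \left(-142\right)} = - \frac{9943}{-1278} = \left(-9943\right) \left(- \frac{1}{1278}\right) = \frac{9943}{1278}$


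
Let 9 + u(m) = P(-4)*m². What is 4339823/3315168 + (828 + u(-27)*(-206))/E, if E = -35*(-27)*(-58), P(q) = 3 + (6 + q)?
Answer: 7191096863/480699360 ≈ 14.960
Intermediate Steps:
P(q) = 9 + q
E = -54810 (E = 945*(-58) = -54810)
u(m) = -9 + 5*m² (u(m) = -9 + (9 - 4)*m² = -9 + 5*m²)
4339823/3315168 + (828 + u(-27)*(-206))/E = 4339823/3315168 + (828 + (-9 + 5*(-27)²)*(-206))/(-54810) = 4339823*(1/3315168) + (828 + (-9 + 5*729)*(-206))*(-1/54810) = 4339823/3315168 + (828 + (-9 + 3645)*(-206))*(-1/54810) = 4339823/3315168 + (828 + 3636*(-206))*(-1/54810) = 4339823/3315168 + (828 - 749016)*(-1/54810) = 4339823/3315168 - 748188*(-1/54810) = 4339823/3315168 + 5938/435 = 7191096863/480699360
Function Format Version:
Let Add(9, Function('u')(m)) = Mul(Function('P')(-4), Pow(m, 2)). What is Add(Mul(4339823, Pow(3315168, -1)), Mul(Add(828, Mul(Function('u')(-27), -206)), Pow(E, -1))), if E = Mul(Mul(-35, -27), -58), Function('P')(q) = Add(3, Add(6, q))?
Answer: Rational(7191096863, 480699360) ≈ 14.960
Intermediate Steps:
Function('P')(q) = Add(9, q)
E = -54810 (E = Mul(945, -58) = -54810)
Function('u')(m) = Add(-9, Mul(5, Pow(m, 2))) (Function('u')(m) = Add(-9, Mul(Add(9, -4), Pow(m, 2))) = Add(-9, Mul(5, Pow(m, 2))))
Add(Mul(4339823, Pow(3315168, -1)), Mul(Add(828, Mul(Function('u')(-27), -206)), Pow(E, -1))) = Add(Mul(4339823, Pow(3315168, -1)), Mul(Add(828, Mul(Add(-9, Mul(5, Pow(-27, 2))), -206)), Pow(-54810, -1))) = Add(Mul(4339823, Rational(1, 3315168)), Mul(Add(828, Mul(Add(-9, Mul(5, 729)), -206)), Rational(-1, 54810))) = Add(Rational(4339823, 3315168), Mul(Add(828, Mul(Add(-9, 3645), -206)), Rational(-1, 54810))) = Add(Rational(4339823, 3315168), Mul(Add(828, Mul(3636, -206)), Rational(-1, 54810))) = Add(Rational(4339823, 3315168), Mul(Add(828, -749016), Rational(-1, 54810))) = Add(Rational(4339823, 3315168), Mul(-748188, Rational(-1, 54810))) = Add(Rational(4339823, 3315168), Rational(5938, 435)) = Rational(7191096863, 480699360)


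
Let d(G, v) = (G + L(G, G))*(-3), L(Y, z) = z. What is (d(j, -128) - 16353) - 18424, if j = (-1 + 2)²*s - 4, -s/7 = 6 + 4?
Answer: -34333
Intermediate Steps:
s = -70 (s = -7*(6 + 4) = -7*10 = -70)
j = -74 (j = (-1 + 2)²*(-70) - 4 = 1²*(-70) - 4 = 1*(-70) - 4 = -70 - 4 = -74)
d(G, v) = -6*G (d(G, v) = (G + G)*(-3) = (2*G)*(-3) = -6*G)
(d(j, -128) - 16353) - 18424 = (-6*(-74) - 16353) - 18424 = (444 - 16353) - 18424 = -15909 - 18424 = -34333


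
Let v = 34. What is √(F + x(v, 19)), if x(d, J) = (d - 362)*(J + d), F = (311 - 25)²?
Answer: 2*√16103 ≈ 253.80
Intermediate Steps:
F = 81796 (F = 286² = 81796)
x(d, J) = (-362 + d)*(J + d)
√(F + x(v, 19)) = √(81796 + (34² - 362*19 - 362*34 + 19*34)) = √(81796 + (1156 - 6878 - 12308 + 646)) = √(81796 - 17384) = √64412 = 2*√16103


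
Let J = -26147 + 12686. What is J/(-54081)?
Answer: 4487/18027 ≈ 0.24890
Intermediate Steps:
J = -13461
J/(-54081) = -13461/(-54081) = -13461*(-1/54081) = 4487/18027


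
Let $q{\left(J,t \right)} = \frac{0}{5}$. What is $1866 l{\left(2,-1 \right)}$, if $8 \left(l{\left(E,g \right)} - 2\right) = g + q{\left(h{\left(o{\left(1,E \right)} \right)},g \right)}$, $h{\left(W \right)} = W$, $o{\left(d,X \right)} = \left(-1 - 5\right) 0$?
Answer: $\frac{13995}{4} \approx 3498.8$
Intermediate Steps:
$o{\left(d,X \right)} = 0$ ($o{\left(d,X \right)} = \left(-6\right) 0 = 0$)
$q{\left(J,t \right)} = 0$ ($q{\left(J,t \right)} = 0 \cdot \frac{1}{5} = 0$)
$l{\left(E,g \right)} = 2 + \frac{g}{8}$ ($l{\left(E,g \right)} = 2 + \frac{g + 0}{8} = 2 + \frac{g}{8}$)
$1866 l{\left(2,-1 \right)} = 1866 \left(2 + \frac{1}{8} \left(-1\right)\right) = 1866 \left(2 - \frac{1}{8}\right) = 1866 \cdot \frac{15}{8} = \frac{13995}{4}$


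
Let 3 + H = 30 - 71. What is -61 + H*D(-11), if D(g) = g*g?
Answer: -5385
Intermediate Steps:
D(g) = g²
H = -44 (H = -3 + (30 - 71) = -3 - 41 = -44)
-61 + H*D(-11) = -61 - 44*(-11)² = -61 - 44*121 = -61 - 5324 = -5385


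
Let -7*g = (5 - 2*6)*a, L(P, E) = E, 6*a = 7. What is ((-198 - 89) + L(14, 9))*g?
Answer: -973/3 ≈ -324.33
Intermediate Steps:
a = 7/6 (a = (⅙)*7 = 7/6 ≈ 1.1667)
g = 7/6 (g = -(5 - 2*6)*7/(7*6) = -(5 - 12)*7/(7*6) = -(-1)*7/6 = -⅐*(-49/6) = 7/6 ≈ 1.1667)
((-198 - 89) + L(14, 9))*g = ((-198 - 89) + 9)*(7/6) = (-287 + 9)*(7/6) = -278*7/6 = -973/3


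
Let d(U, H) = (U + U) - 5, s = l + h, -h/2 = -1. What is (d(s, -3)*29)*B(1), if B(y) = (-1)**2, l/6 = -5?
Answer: -1769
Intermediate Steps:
l = -30 (l = 6*(-5) = -30)
h = 2 (h = -2*(-1) = 2)
s = -28 (s = -30 + 2 = -28)
B(y) = 1
d(U, H) = -5 + 2*U (d(U, H) = 2*U - 5 = -5 + 2*U)
(d(s, -3)*29)*B(1) = ((-5 + 2*(-28))*29)*1 = ((-5 - 56)*29)*1 = -61*29*1 = -1769*1 = -1769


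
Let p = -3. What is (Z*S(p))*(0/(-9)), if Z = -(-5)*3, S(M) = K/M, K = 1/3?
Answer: 0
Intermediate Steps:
K = ⅓ ≈ 0.33333
S(M) = 1/(3*M)
Z = 15 (Z = -5*(-3) = 15)
(Z*S(p))*(0/(-9)) = (15*((⅓)/(-3)))*(0/(-9)) = (15*((⅓)*(-⅓)))*(0*(-⅑)) = (15*(-⅑))*0 = -5/3*0 = 0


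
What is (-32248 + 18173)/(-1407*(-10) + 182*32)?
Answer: -14075/19894 ≈ -0.70750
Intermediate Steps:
(-32248 + 18173)/(-1407*(-10) + 182*32) = -14075/(14070 + 5824) = -14075/19894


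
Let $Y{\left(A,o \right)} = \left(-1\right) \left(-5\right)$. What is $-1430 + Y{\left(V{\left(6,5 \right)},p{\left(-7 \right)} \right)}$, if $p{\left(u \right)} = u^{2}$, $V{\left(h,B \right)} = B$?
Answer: $-1425$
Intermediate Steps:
$Y{\left(A,o \right)} = 5$
$-1430 + Y{\left(V{\left(6,5 \right)},p{\left(-7 \right)} \right)} = -1430 + 5 = -1425$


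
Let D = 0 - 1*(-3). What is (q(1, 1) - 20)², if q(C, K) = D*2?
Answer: 196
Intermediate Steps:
D = 3 (D = 0 + 3 = 3)
q(C, K) = 6 (q(C, K) = 3*2 = 6)
(q(1, 1) - 20)² = (6 - 20)² = (-14)² = 196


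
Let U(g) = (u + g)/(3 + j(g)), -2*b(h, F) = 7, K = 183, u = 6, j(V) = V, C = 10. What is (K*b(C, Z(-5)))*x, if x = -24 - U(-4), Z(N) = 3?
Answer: 14091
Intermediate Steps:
b(h, F) = -7/2 (b(h, F) = -½*7 = -7/2)
U(g) = (6 + g)/(3 + g)
x = -22 (x = -24 - (6 - 4)/(3 - 4) = -24 - 2/(-1) = -24 - (-1)*2 = -24 - 1*(-2) = -24 + 2 = -22)
(K*b(C, Z(-5)))*x = (183*(-7/2))*(-22) = -1281/2*(-22) = 14091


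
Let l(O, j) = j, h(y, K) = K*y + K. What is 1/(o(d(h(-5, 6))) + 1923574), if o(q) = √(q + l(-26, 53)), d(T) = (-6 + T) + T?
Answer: 1923574/3700136933477 - I/3700136933477 ≈ 5.1987e-7 - 2.7026e-13*I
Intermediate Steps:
h(y, K) = K + K*y
d(T) = -6 + 2*T
o(q) = √(53 + q) (o(q) = √(q + 53) = √(53 + q))
1/(o(d(h(-5, 6))) + 1923574) = 1/(√(53 + (-6 + 2*(6*(1 - 5)))) + 1923574) = 1/(√(53 + (-6 + 2*(6*(-4)))) + 1923574) = 1/(√(53 + (-6 + 2*(-24))) + 1923574) = 1/(√(53 + (-6 - 48)) + 1923574) = 1/(√(53 - 54) + 1923574) = 1/(√(-1) + 1923574) = 1/(I + 1923574) = 1/(1923574 + I) = (1923574 - I)/3700136933477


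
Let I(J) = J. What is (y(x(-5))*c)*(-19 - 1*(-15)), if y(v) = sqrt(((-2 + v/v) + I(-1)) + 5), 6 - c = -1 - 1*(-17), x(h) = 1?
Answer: 40*sqrt(3) ≈ 69.282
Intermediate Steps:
c = -10 (c = 6 - (-1 - 1*(-17)) = 6 - (-1 + 17) = 6 - 1*16 = 6 - 16 = -10)
y(v) = sqrt(3) (y(v) = sqrt(((-2 + v/v) - 1) + 5) = sqrt(((-2 + 1) - 1) + 5) = sqrt((-1 - 1) + 5) = sqrt(-2 + 5) = sqrt(3))
(y(x(-5))*c)*(-19 - 1*(-15)) = (sqrt(3)*(-10))*(-19 - 1*(-15)) = (-10*sqrt(3))*(-19 + 15) = -10*sqrt(3)*(-4) = 40*sqrt(3)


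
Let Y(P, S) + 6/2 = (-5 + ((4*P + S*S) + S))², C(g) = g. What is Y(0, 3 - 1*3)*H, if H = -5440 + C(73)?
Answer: -118074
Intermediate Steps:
Y(P, S) = -3 + (-5 + S + S² + 4*P)² (Y(P, S) = -3 + (-5 + ((4*P + S*S) + S))² = -3 + (-5 + ((4*P + S²) + S))² = -3 + (-5 + ((S² + 4*P) + S))² = -3 + (-5 + (S + S² + 4*P))² = -3 + (-5 + S + S² + 4*P)²)
H = -5367 (H = -5440 + 73 = -5367)
Y(0, 3 - 1*3)*H = (-3 + (-5 + (3 - 1*3) + (3 - 1*3)² + 4*0)²)*(-5367) = (-3 + (-5 + (3 - 3) + (3 - 3)² + 0)²)*(-5367) = (-3 + (-5 + 0 + 0² + 0)²)*(-5367) = (-3 + (-5 + 0 + 0 + 0)²)*(-5367) = (-3 + (-5)²)*(-5367) = (-3 + 25)*(-5367) = 22*(-5367) = -118074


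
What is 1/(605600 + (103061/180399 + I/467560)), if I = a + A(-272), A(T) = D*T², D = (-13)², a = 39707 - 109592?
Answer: 84347356440/51083050222176149 ≈ 1.6512e-6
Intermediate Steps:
a = -69885
D = 169
A(T) = 169*T²
I = 12433411 (I = -69885 + 169*(-272)² = -69885 + 169*73984 = -69885 + 12503296 = 12433411)
1/(605600 + (103061/180399 + I/467560)) = 1/(605600 + (103061/180399 + 12433411/467560)) = 1/(605600 + 2291162112149/84347356440) = 1/(51083050222176149/84347356440) = 84347356440/51083050222176149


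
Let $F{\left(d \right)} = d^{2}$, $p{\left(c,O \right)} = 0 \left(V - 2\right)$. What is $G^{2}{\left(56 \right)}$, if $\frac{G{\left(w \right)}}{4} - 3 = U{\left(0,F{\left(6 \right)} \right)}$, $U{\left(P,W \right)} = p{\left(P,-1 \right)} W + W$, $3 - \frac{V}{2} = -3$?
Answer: $24336$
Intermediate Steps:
$V = 12$ ($V = 6 - -6 = 6 + 6 = 12$)
$p{\left(c,O \right)} = 0$ ($p{\left(c,O \right)} = 0 \left(12 - 2\right) = 0 \cdot 10 = 0$)
$U{\left(P,W \right)} = W$ ($U{\left(P,W \right)} = 0 W + W = 0 + W = W$)
$G{\left(w \right)} = 156$ ($G{\left(w \right)} = 12 + 4 \cdot 6^{2} = 12 + 4 \cdot 36 = 12 + 144 = 156$)
$G^{2}{\left(56 \right)} = 156^{2} = 24336$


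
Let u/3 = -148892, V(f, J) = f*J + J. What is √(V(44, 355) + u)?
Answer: I*√430701 ≈ 656.28*I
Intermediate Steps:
V(f, J) = J + J*f (V(f, J) = J*f + J = J + J*f)
u = -446676 (u = 3*(-148892) = -446676)
√(V(44, 355) + u) = √(355*(1 + 44) - 446676) = √(355*45 - 446676) = √(15975 - 446676) = √(-430701) = I*√430701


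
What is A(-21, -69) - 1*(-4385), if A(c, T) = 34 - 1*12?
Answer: 4407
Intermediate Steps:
A(c, T) = 22 (A(c, T) = 34 - 12 = 22)
A(-21, -69) - 1*(-4385) = 22 - 1*(-4385) = 22 + 4385 = 4407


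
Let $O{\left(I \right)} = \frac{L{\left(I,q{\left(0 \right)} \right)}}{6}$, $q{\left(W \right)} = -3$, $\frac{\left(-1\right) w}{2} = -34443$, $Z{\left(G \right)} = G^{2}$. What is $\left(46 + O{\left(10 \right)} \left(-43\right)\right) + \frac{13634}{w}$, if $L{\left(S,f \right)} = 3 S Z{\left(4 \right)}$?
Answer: $- \frac{116892725}{34443} \approx -3393.8$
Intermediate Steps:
$w = 68886$ ($w = \left(-2\right) \left(-34443\right) = 68886$)
$L{\left(S,f \right)} = 48 S$ ($L{\left(S,f \right)} = 3 S 4^{2} = 3 S 16 = 48 S$)
$O{\left(I \right)} = 8 I$ ($O{\left(I \right)} = \frac{48 I}{6} = 48 I \frac{1}{6} = 8 I$)
$\left(46 + O{\left(10 \right)} \left(-43\right)\right) + \frac{13634}{w} = \left(46 + 8 \cdot 10 \left(-43\right)\right) + \frac{13634}{68886} = \left(46 + 80 \left(-43\right)\right) + 13634 \cdot \frac{1}{68886} = \left(46 - 3440\right) + \frac{6817}{34443} = -3394 + \frac{6817}{34443} = - \frac{116892725}{34443}$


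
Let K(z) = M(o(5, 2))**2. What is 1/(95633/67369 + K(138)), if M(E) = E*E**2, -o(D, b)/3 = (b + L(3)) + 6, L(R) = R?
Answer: 67369/87004905699194 ≈ 7.7431e-10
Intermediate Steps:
o(D, b) = -27 - 3*b (o(D, b) = -3*((b + 3) + 6) = -3*((3 + b) + 6) = -3*(9 + b) = -27 - 3*b)
M(E) = E**3
K(z) = 1291467969 (K(z) = ((-27 - 3*2)**3)**2 = ((-27 - 6)**3)**2 = ((-33)**3)**2 = (-35937)**2 = 1291467969)
1/(95633/67369 + K(138)) = 1/(95633/67369 + 1291467969) = 1/(87004905699194/67369) = 67369/87004905699194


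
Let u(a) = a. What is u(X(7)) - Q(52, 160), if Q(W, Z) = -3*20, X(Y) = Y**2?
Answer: 109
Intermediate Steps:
Q(W, Z) = -60
u(X(7)) - Q(52, 160) = 7**2 - 1*(-60) = 49 + 60 = 109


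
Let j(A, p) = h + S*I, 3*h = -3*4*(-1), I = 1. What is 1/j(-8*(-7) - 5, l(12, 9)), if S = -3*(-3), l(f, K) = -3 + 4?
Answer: 1/13 ≈ 0.076923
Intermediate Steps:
l(f, K) = 1
S = 9
h = 4 (h = (-3*4*(-1))/3 = (-12*(-1))/3 = (⅓)*12 = 4)
j(A, p) = 13 (j(A, p) = 4 + 9*1 = 4 + 9 = 13)
1/j(-8*(-7) - 5, l(12, 9)) = 1/13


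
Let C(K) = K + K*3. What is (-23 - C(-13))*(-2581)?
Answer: -74849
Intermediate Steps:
C(K) = 4*K (C(K) = K + 3*K = 4*K)
(-23 - C(-13))*(-2581) = (-23 - 4*(-13))*(-2581) = (-23 - 1*(-52))*(-2581) = (-23 + 52)*(-2581) = 29*(-2581) = -74849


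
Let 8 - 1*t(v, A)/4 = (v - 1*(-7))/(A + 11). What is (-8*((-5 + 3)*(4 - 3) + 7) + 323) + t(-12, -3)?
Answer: 635/2 ≈ 317.50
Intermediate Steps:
t(v, A) = 32 - 4*(7 + v)/(11 + A) (t(v, A) = 32 - 4*(v - 1*(-7))/(A + 11) = 32 - 4*(v + 7)/(11 + A) = 32 - 4*(7 + v)/(11 + A))
(-8*((-5 + 3)*(4 - 3) + 7) + 323) + t(-12, -3) = (-8*((-5 + 3)*(4 - 3) + 7) + 323) + 4*(81 - 1*(-12) + 8*(-3))/(11 - 3) = (-8*(-2*1 + 7) + 323) + 4*(81 + 12 - 24)/8 = (-8*(-2 + 7) + 323) + 4*(⅛)*69 = (-8*5 + 323) + 69/2 = (-40 + 323) + 69/2 = 283 + 69/2 = 635/2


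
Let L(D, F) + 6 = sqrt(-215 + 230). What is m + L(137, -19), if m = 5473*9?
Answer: 49251 + sqrt(15) ≈ 49255.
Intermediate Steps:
m = 49257
L(D, F) = -6 + sqrt(15) (L(D, F) = -6 + sqrt(-215 + 230) = -6 + sqrt(15))
m + L(137, -19) = 49257 + (-6 + sqrt(15)) = 49251 + sqrt(15)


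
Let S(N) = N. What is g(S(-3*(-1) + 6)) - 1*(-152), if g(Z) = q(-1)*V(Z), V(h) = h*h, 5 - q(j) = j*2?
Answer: 719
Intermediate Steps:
q(j) = 5 - 2*j (q(j) = 5 - j*2 = 5 - 2*j)
V(h) = h²
g(Z) = 7*Z² (g(Z) = (5 - 2*(-1))*Z² = (5 + 2)*Z² = 7*Z²)
g(S(-3*(-1) + 6)) - 1*(-152) = 7*(-3*(-1) + 6)² - 1*(-152) = 7*(3 + 6)² + 152 = 7*9² + 152 = 7*81 + 152 = 567 + 152 = 719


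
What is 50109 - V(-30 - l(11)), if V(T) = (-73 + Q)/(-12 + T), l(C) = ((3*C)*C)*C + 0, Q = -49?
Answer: 202189693/4035 ≈ 50109.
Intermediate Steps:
l(C) = 3*C**3 (l(C) = (3*C**2)*C + 0 = 3*C**3 + 0 = 3*C**3)
V(T) = -122/(-12 + T) (V(T) = (-73 - 49)/(-12 + T) = -122/(-12 + T))
50109 - V(-30 - l(11)) = 50109 - (-122)/(-12 + (-30 - 3*11**3)) = 50109 - (-122)/(-12 + (-30 - 3*1331)) = 50109 - (-122)/(-12 + (-30 - 1*3993)) = 50109 - (-122)/(-12 + (-30 - 3993)) = 50109 - (-122)/(-12 - 4023) = 50109 - (-122)/(-4035) = 50109 - (-122)*(-1)/4035 = 50109 - 1*122/4035 = 50109 - 122/4035 = 202189693/4035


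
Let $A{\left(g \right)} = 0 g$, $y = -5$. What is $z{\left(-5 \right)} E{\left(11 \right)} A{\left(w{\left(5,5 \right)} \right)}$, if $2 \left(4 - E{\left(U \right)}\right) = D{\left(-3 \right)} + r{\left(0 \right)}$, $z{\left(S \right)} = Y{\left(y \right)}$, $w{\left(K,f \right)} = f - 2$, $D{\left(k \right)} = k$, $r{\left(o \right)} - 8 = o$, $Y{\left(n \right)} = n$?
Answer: $0$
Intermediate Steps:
$r{\left(o \right)} = 8 + o$
$w{\left(K,f \right)} = -2 + f$
$A{\left(g \right)} = 0$
$z{\left(S \right)} = -5$
$E{\left(U \right)} = \frac{3}{2}$ ($E{\left(U \right)} = 4 - \frac{-3 + \left(8 + 0\right)}{2} = 4 - \frac{-3 + 8}{2} = 4 - \frac{5}{2} = \frac{3}{2}$)
$z{\left(-5 \right)} E{\left(11 \right)} A{\left(w{\left(5,5 \right)} \right)} = \left(-5\right) \frac{3}{2} \cdot 0 = \left(- \frac{15}{2}\right) 0 = 0$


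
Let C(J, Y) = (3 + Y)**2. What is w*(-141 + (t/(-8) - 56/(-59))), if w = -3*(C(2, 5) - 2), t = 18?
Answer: 3123219/118 ≈ 26468.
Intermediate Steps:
w = -186 (w = -3*((3 + 5)**2 - 2) = -3*(8**2 - 2) = -3*(64 - 2) = -3*62 = -186)
w*(-141 + (t/(-8) - 56/(-59))) = -186*(-141 + (18/(-8) - 56/(-59))) = -186*(-141 + (18*(-1/8) - 56*(-1/59))) = -186*(-141 + (-9/4 + 56/59)) = -186*(-141 - 307/236) = -186*(-33583/236) = 3123219/118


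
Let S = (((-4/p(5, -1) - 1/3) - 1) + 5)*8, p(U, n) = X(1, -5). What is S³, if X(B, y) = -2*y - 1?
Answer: 12487168/729 ≈ 17129.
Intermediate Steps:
X(B, y) = -1 - 2*y
p(U, n) = 9 (p(U, n) = -1 - 2*(-5) = -1 + 10 = 9)
S = 232/9 (S = (((-4/9 - 1/3) - 1) + 5)*8 = (((-4*⅑ - 1*⅓) - 1) + 5)*8 = (((-4/9 - ⅓) - 1) + 5)*8 = ((-7/9 - 1) + 5)*8 = (-16/9 + 5)*8 = (29/9)*8 = 232/9 ≈ 25.778)
S³ = (232/9)³ = 12487168/729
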